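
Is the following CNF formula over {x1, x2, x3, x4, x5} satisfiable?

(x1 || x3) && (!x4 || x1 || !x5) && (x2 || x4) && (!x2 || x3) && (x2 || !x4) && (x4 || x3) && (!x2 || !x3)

Branch on x1: set x1 = true.
Branch on x2: set x2 = true.
From the singleton clause (x3), x3 = true.
That conflicts with the unit clause (!x3).
Backtrack on x2: now try x2 = false.
From the singleton clause (x4), x4 = true.
That conflicts with the unit clause (!x4).
Both values of x2 lead to a conflict.
Backtrack on x1: now try x1 = false.
From the singleton clause (x3), x3 = true.
From the singleton clause (!x2), x2 = false.
From the singleton clause (x4), x4 = true.
That conflicts with the unit clause (!x4).
Both values of x1 lead to a conflict.
No assignment satisfies every clause.

No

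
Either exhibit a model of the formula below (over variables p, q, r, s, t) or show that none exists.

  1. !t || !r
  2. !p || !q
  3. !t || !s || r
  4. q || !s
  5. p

The clause (p) is unit, so p = true.
The clause (!q) is unit, so q = false.
The clause (!s) is unit, so s = false.
Try t = true.
The clause (!r) is unit, so r = false.
This assignment satisfies each clause.

p: true, q: false, r: false, s: false, t: true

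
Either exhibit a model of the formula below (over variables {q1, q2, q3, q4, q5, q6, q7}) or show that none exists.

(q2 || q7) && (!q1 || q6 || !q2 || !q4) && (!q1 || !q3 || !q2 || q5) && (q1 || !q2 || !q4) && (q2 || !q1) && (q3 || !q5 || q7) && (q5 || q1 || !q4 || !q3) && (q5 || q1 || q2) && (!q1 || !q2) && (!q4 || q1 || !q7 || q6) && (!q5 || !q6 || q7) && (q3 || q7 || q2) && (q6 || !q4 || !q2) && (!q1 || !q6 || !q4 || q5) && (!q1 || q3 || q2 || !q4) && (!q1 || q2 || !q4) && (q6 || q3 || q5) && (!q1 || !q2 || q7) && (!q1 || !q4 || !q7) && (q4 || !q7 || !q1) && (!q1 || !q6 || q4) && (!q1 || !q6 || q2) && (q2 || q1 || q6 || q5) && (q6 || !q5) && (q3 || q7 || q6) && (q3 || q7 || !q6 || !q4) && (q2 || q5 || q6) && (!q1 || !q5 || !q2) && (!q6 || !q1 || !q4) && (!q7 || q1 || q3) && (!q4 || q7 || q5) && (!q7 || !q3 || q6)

q1 ↦ false,  q2 ↦ true,  q3 ↦ true,  q4 ↦ false,  q5 ↦ false,  q6 ↦ false,  q7 ↦ false

Branch on q2: set q2 = true.
The clause (!q1) is unit, so q1 = false.
The clause (!q4) is unit, so q4 = false.
Branch on q6: set q6 = false.
The clause (!q5) is unit, so q5 = false.
The clause (q3) is unit, so q3 = true.
The clause (!q7) is unit, so q7 = false.
Every clause now holds.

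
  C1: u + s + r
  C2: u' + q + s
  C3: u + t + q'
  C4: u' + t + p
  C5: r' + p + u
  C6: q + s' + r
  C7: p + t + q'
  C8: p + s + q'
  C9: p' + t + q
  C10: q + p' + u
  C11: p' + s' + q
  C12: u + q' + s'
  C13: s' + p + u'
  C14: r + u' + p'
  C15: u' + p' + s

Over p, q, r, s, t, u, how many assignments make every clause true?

There are 2^6 = 64 truth assignments over (p, q, r, s, t, u).
Split on r. With r = 1, the clauses containing r are satisfied and r' drops from the rest; 3 of the 2^5 = 32 assignments to the other variables satisfy what remains.
With r = 0, by the same count on the reduced clause set, 0 assignments work.
Total: 3 + 0 = 3.

3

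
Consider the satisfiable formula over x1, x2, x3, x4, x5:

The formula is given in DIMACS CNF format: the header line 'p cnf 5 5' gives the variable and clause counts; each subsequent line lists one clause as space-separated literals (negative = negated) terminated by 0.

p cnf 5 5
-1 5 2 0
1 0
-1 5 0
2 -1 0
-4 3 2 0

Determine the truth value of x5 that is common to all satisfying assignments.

True

Suppose x5 = False.
From the singleton clause (x1), x1 = True.
But (¬x1) is also a unit clause — contradiction.
So every satisfying assignment has x5 = True.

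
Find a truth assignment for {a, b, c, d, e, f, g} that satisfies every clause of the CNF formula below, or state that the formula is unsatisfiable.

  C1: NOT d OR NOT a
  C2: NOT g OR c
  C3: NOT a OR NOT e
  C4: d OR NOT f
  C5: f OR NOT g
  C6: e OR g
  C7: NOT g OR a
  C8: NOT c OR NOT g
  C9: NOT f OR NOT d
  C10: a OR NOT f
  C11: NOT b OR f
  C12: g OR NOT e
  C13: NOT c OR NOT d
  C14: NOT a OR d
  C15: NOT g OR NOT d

Try d = false.
Unit clause (NOT f) forces f = false.
Unit clause (NOT g) forces g = false.
Unit clause (e) forces e = true.
Now (NOT e) is unsatisfied and unit — conflict.
Undo d and try d = true.
Unit clause (NOT a) forces a = false.
Unit clause (NOT g) forces g = false.
Unit clause (e) forces e = true.
Now (NOT e) is unsatisfied and unit — conflict.
Either choice for d ends in contradiction.

UNSATISFIABLE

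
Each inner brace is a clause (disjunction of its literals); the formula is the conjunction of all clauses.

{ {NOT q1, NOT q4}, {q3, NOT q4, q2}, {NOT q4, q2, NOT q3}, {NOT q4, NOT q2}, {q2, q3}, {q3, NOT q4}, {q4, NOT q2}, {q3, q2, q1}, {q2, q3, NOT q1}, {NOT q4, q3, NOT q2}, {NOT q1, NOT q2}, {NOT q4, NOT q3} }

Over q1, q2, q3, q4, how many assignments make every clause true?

There are 2^4 = 16 truth assignments over (q1, q2, q3, q4).
Check each against the 12 clauses (columns in the order q1, q2, q3, q4):
  F F F F  ✗ fails (q2 OR q3)
  F F F T  ✗ fails (q3 OR NOT q4 OR q2)
  F F T F  ✓ satisfies all
  F F T T  ✗ fails (NOT q4 OR q2 OR NOT q3)
  F T F F  ✗ fails (q4 OR NOT q2)
  F T F T  ✗ fails (NOT q4 OR NOT q2)
  F T T F  ✗ fails (q4 OR NOT q2)
  F T T T  ✗ fails (NOT q4 OR NOT q2)
  T F F F  ✗ fails (q2 OR q3)
  T F F T  ✗ fails (NOT q1 OR NOT q4)
  T F T F  ✓ satisfies all
  T F T T  ✗ fails (NOT q1 OR NOT q4)
  T T F F  ✗ fails (q4 OR NOT q2)
  T T F T  ✗ fails (NOT q1 OR NOT q4)
  T T T F  ✗ fails (q4 OR NOT q2)
  T T T T  ✗ fails (NOT q1 OR NOT q4)
2 of the 16 rows are models.

2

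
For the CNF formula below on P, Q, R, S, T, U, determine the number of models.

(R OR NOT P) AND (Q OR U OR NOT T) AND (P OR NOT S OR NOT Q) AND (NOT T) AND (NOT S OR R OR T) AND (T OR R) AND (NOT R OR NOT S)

There are 2^6 = 64 truth assignments over (P, Q, R, S, T, U).
Split on P. With P = true, the clauses containing P are satisfied and NOT P drops from the rest; 4 of the 2^5 = 32 assignments to the other variables satisfy what remains.
With P = false, by the same count on the reduced clause set, 4 assignments work.
(One model: P=F, Q=F, R=T, S=F, T=F, U=F.)
Total: 4 + 4 = 8.

8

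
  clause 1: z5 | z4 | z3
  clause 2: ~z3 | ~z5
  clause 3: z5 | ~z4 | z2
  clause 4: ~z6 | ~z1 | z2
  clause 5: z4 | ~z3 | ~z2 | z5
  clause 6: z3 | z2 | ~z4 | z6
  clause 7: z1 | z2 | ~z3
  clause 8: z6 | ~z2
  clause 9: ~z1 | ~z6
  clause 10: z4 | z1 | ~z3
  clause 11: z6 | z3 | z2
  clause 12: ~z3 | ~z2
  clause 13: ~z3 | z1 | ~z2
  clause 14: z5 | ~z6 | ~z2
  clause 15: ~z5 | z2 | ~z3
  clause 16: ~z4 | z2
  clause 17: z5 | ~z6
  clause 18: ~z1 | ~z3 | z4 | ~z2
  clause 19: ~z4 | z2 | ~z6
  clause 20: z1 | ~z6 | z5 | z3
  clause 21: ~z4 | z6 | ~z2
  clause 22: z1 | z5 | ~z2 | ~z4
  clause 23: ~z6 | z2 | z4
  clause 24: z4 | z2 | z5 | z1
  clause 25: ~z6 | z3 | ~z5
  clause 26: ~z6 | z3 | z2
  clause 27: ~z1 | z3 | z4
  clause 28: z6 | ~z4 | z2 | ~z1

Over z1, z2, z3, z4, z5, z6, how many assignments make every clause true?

There are 2^6 = 64 truth assignments over (z1, z2, z3, z4, z5, z6).
Split on z4. With z4 = 1, the clauses containing z4 are satisfied and ~z4 drops from the rest; 0 of the 2^5 = 32 assignments to the other variables satisfy what remains.
With z4 = 0, by the same count on the reduced clause set, 1 assignment works.
Total: 0 + 1 = 1.

1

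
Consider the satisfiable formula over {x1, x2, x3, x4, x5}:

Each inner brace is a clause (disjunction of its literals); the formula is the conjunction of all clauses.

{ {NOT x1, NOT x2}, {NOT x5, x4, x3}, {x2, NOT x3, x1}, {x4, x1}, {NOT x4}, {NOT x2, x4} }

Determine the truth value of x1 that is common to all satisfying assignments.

True

Suppose x1 = false.
(x4) alone gives x4 = true.
But (NOT x4) is also a unit clause — contradiction.
So every satisfying assignment has x1 = True.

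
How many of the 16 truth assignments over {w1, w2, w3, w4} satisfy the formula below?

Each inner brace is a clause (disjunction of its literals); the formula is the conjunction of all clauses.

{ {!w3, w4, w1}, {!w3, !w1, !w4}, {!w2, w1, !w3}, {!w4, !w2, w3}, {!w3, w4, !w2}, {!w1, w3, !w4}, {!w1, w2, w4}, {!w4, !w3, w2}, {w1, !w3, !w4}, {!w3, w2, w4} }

There are 2^4 = 16 truth assignments over (w1, w2, w3, w4).
Check each against the 10 clauses (columns in the order w1, w2, w3, w4):
  F F F F  ✓ satisfies all
  F F F T  ✓ satisfies all
  F F T F  ✗ fails (!w3 || w4 || w1)
  F F T T  ✗ fails (!w4 || !w3 || w2)
  F T F F  ✓ satisfies all
  F T F T  ✗ fails (!w4 || !w2 || w3)
  F T T F  ✗ fails (!w3 || w4 || w1)
  F T T T  ✗ fails (!w2 || w1 || !w3)
  T F F F  ✗ fails (!w1 || w2 || w4)
  T F F T  ✗ fails (!w1 || w3 || !w4)
  T F T F  ✗ fails (!w1 || w2 || w4)
  T F T T  ✗ fails (!w3 || !w1 || !w4)
  T T F F  ✓ satisfies all
  T T F T  ✗ fails (!w4 || !w2 || w3)
  T T T F  ✗ fails (!w3 || w4 || !w2)
  T T T T  ✗ fails (!w3 || !w1 || !w4)
4 of the 16 rows are models.

4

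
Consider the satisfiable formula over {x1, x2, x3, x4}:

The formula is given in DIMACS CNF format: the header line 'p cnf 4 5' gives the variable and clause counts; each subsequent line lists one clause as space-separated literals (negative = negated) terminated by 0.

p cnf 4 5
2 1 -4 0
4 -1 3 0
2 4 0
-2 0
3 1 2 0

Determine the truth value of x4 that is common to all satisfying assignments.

True

Suppose x4 = False.
(x2) alone gives x2 = True.
That conflicts with the unit clause (¬x2).
So every satisfying assignment has x4 = True.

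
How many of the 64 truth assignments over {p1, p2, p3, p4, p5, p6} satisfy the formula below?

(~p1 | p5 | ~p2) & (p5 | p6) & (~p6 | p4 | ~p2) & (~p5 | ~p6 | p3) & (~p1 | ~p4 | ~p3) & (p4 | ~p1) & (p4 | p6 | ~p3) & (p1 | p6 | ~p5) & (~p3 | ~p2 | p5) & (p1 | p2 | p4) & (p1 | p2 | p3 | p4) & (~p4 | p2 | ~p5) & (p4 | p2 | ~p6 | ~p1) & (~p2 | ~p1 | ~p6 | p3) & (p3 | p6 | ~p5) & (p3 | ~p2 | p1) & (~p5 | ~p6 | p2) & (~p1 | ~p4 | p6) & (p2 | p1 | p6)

4

There are 2^6 = 64 truth assignments over (p1, p2, p3, p4, p5, p6).
Split on p5. With p5 = 1, the clauses containing p5 are satisfied and ~p5 drops from the rest; 1 of the 2^5 = 32 assignments to the other variables satisfy what remains.
With p5 = 0, by the same count on the reduced clause set, 3 assignments work.
(One model: p1=F, p2=F, p3=F, p4=T, p5=F, p6=T.)
Total: 1 + 3 = 4.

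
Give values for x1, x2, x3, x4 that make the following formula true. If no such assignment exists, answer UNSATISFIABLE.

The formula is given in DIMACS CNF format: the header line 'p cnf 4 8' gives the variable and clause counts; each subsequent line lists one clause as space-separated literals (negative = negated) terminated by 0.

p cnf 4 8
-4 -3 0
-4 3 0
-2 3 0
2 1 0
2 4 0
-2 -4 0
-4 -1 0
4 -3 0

UNSATISFIABLE

Branch on x4: set x4 = False.
From the singleton clause (x2), x2 = True.
From the singleton clause (x3), x3 = True.
Now (¬x3) is unsatisfied and unit — conflict.
Backtrack on x4: now try x4 = True.
From the singleton clause (¬x3), x3 = False.
Now (x3) is unsatisfied and unit — conflict.
Either choice for x4 ends in contradiction.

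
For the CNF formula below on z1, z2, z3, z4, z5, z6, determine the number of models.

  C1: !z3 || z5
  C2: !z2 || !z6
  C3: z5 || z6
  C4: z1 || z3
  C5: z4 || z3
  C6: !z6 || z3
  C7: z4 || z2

10

There are 2^6 = 64 truth assignments over (z1, z2, z3, z4, z5, z6).
Split on z4. With z4 = true, the clauses containing z4 are satisfied and !z4 drops from the rest; 8 of the 2^5 = 32 assignments to the other variables satisfy what remains.
With z4 = false, by the same count on the reduced clause set, 2 assignments work.
Total: 8 + 2 = 10.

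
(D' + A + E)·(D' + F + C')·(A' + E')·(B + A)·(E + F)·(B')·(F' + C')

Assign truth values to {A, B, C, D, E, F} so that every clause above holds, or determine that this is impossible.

A ↦ 1, B ↦ 0, C ↦ 0, D ↦ 0, E ↦ 0, F ↦ 1

From the singleton clause (B'), B = 0.
From the singleton clause (A), A = 1.
From the singleton clause (E'), E = 0.
From the singleton clause (F), F = 1.
From the singleton clause (C'), C = 0.
No clause remains; D is free.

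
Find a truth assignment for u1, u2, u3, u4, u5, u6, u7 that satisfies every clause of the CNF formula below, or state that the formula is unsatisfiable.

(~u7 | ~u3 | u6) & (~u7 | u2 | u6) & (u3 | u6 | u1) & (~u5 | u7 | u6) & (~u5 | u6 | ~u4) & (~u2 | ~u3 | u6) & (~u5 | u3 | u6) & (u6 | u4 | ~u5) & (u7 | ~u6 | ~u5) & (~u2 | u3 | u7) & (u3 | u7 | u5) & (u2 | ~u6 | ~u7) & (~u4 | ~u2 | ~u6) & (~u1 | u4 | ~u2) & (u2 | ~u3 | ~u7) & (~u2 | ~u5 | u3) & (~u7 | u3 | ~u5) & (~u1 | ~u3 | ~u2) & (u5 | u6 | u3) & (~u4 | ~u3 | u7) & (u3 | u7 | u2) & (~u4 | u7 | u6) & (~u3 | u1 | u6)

u1 ↦ 0,  u2 ↦ 1,  u3 ↦ 1,  u4 ↦ 0,  u5 ↦ 1,  u6 ↦ 1,  u7 ↦ 1

Suppose u7 = 1.
Suppose u3 = 1.
From the singleton clause (u6), u6 = 1.
From the singleton clause (u2), u2 = 1.
From the singleton clause (~u4), u4 = 0.
From the singleton clause (~u1), u1 = 0.
All clauses hold; u5 can take either value.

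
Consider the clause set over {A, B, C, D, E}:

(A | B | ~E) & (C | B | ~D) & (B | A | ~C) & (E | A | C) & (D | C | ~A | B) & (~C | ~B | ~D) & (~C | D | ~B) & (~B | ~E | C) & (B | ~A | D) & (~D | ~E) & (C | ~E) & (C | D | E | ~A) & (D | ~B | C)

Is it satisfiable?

Satisfiable

Case D = 1:
Unit clause (~E) forces E = 0.
Case C = 1:
Unit clause (~B) forces B = 0.
Unit clause (A) forces A = 1.
All clauses are satisfied.
A satisfying assignment: A: 1, B: 0, C: 1, D: 1, E: 0.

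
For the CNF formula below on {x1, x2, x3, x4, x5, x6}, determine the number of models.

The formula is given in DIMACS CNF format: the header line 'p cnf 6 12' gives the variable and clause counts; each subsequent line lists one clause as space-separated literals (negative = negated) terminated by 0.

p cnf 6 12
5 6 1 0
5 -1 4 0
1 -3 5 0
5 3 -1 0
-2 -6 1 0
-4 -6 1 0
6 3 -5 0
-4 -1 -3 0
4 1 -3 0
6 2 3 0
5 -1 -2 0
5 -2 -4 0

There are 2^6 = 64 truth assignments over (x1, x2, x3, x4, x5, x6).
Split on x5. With x5 = True, the clauses containing x5 are satisfied and ¬x5 drops from the rest; 11 of the 2^5 = 32 assignments to the other variables satisfy what remains.
With x5 = False, by the same count on the reduced clause set, 1 assignment works.
(One model: x1=F, x2=F, x3=F, x4=F, x5=F, x6=T.)
Total: 11 + 1 = 12.

12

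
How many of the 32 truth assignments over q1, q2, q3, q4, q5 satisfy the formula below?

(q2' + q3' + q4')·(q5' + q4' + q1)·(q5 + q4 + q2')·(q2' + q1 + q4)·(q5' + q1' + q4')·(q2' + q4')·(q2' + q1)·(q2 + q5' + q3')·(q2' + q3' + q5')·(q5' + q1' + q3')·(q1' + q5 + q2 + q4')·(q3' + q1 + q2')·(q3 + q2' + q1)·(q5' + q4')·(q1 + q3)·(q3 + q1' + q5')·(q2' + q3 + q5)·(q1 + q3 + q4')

There are 2^5 = 32 truth assignments over (q1, q2, q3, q4, q5).
Split on q2. With q2 = 1, the clauses containing q2 are satisfied and q2' drops from the rest; 0 of the 2^4 = 16 assignments to the other variables satisfy what remains.
With q2 = 0, by the same count on the reduced clause set, 4 assignments work.
Total: 0 + 4 = 4.

4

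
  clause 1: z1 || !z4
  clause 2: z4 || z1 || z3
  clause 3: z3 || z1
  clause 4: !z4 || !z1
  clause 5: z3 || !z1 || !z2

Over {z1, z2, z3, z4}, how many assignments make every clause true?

5

There are 2^4 = 16 truth assignments over (z1, z2, z3, z4).
Check each against the 5 clauses (columns in the order z1, z2, z3, z4):
  F F F F  ✗ fails (z4 || z1 || z3)
  F F F T  ✗ fails (z1 || !z4)
  F F T F  ✓ satisfies all
  F F T T  ✗ fails (z1 || !z4)
  F T F F  ✗ fails (z4 || z1 || z3)
  F T F T  ✗ fails (z1 || !z4)
  F T T F  ✓ satisfies all
  F T T T  ✗ fails (z1 || !z4)
  T F F F  ✓ satisfies all
  T F F T  ✗ fails (!z4 || !z1)
  T F T F  ✓ satisfies all
  T F T T  ✗ fails (!z4 || !z1)
  T T F F  ✗ fails (z3 || !z1 || !z2)
  T T F T  ✗ fails (!z4 || !z1)
  T T T F  ✓ satisfies all
  T T T T  ✗ fails (!z4 || !z1)
5 of the 16 rows are models.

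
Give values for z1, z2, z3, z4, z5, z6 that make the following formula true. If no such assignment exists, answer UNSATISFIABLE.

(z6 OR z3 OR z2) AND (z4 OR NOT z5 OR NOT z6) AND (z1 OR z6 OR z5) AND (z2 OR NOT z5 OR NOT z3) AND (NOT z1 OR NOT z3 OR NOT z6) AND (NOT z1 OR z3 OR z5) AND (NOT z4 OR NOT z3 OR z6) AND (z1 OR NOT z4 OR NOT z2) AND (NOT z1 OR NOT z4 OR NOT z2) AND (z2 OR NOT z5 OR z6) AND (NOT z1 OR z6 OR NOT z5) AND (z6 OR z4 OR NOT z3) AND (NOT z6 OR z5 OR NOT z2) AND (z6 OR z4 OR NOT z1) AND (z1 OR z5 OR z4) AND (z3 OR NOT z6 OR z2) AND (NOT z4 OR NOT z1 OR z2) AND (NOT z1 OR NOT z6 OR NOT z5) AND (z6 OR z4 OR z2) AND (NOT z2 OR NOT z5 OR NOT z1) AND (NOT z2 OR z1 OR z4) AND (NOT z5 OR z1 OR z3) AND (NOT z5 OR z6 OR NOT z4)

z1 ↦ false, z2 ↦ false, z3 ↦ true, z4 ↦ true, z5 ↦ false, z6 ↦ true

Case z6 = true:
Case z4 = true:
Case z1 = false:
From the singleton clause (NOT z2), z2 = false.
From the singleton clause (z3), z3 = true.
From the singleton clause (NOT z5), z5 = false.
Every clause now holds.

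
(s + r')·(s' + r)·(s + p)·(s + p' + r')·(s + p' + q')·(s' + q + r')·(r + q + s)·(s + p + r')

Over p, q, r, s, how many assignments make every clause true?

2

There are 2^4 = 16 truth assignments over (p, q, r, s).
Check each against the 8 clauses (columns in the order p, q, r, s):
  F F F F  ✗ fails (s + p)
  F F F T  ✗ fails (s' + r)
  F F T F  ✗ fails (s + r')
  F F T T  ✗ fails (s' + q + r')
  F T F F  ✗ fails (s + p)
  F T F T  ✗ fails (s' + r)
  F T T F  ✗ fails (s + r')
  F T T T  ✓ satisfies all
  T F F F  ✗ fails (r + q + s)
  T F F T  ✗ fails (s' + r)
  T F T F  ✗ fails (s + r')
  T F T T  ✗ fails (s' + q + r')
  T T F F  ✗ fails (s + p' + q')
  T T F T  ✗ fails (s' + r)
  T T T F  ✗ fails (s + r')
  T T T T  ✓ satisfies all
2 of the 16 rows are models.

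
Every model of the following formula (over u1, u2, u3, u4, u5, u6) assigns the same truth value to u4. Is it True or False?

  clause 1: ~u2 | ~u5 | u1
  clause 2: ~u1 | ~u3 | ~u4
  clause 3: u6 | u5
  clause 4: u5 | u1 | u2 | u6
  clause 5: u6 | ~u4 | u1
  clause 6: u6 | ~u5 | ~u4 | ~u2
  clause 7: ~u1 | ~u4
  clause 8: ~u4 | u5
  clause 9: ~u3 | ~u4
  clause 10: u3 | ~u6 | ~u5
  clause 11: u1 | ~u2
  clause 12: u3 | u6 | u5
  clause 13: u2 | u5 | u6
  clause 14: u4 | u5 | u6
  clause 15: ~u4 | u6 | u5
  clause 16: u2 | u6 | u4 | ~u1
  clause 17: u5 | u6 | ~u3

False

Suppose u4 = 1.
The clause (~u1) is unit, so u1 = 0.
The clause (u6) is unit, so u6 = 1.
The clause (u5) is unit, so u5 = 1.
The clause (~u2) is unit, so u2 = 0.
The clause (~u3) is unit, so u3 = 0.
But (u3) is also a unit clause — contradiction.
So every satisfying assignment has u4 = False.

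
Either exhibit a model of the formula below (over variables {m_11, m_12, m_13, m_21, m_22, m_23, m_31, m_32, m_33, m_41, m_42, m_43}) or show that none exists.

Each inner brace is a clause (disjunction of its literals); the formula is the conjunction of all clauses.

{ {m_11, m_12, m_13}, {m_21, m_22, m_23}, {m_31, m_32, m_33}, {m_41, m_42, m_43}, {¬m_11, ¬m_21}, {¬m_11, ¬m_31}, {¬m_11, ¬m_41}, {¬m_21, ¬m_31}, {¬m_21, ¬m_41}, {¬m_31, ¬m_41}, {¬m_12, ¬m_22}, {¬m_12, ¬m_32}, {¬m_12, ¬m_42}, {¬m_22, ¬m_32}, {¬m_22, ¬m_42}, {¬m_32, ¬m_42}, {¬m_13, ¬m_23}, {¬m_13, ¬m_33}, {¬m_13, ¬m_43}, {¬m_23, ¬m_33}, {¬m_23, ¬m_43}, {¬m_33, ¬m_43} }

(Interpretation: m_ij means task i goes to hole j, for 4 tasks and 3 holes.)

Try m_11 = False.
Try m_12 = True.
(¬m_22) alone gives m_22 = False.
(¬m_32) alone gives m_32 = False.
(¬m_42) alone gives m_42 = False.
Try m_21 = True.
(¬m_31) alone gives m_31 = False.
(m_33) alone gives m_33 = True.
(¬m_41) alone gives m_41 = False.
(m_43) alone gives m_43 = True.
That conflicts with the unit clause (¬m_43).
Backtrack on m_21: now try m_21 = False.
(m_23) alone gives m_23 = True.
(¬m_13) alone gives m_13 = False.
(¬m_33) alone gives m_33 = False.
(m_31) alone gives m_31 = True.
(¬m_41) alone gives m_41 = False.
(m_43) alone gives m_43 = True.
That conflicts with the unit clause (¬m_43).
Either choice for m_21 ends in contradiction.
Backtrack on m_12: now try m_12 = False.
(m_13) alone gives m_13 = True.
(¬m_23) alone gives m_23 = False.
(¬m_33) alone gives m_33 = False.
(¬m_43) alone gives m_43 = False.
Try m_21 = True.
(¬m_31) alone gives m_31 = False.
(m_32) alone gives m_32 = True.
(¬m_41) alone gives m_41 = False.
(m_42) alone gives m_42 = True.
That conflicts with the unit clause (¬m_42).
Backtrack on m_21: now try m_21 = False.
(m_22) alone gives m_22 = True.
(¬m_32) alone gives m_32 = False.
(m_31) alone gives m_31 = True.
(¬m_41) alone gives m_41 = False.
(m_42) alone gives m_42 = True.
That conflicts with the unit clause (¬m_42).
Either choice for m_21 ends in contradiction.
Either choice for m_12 ends in contradiction.
Backtrack on m_11: now try m_11 = True.
(¬m_21) alone gives m_21 = False.
(¬m_31) alone gives m_31 = False.
(¬m_41) alone gives m_41 = False.
Try m_22 = True.
(¬m_12) alone gives m_12 = False.
(¬m_32) alone gives m_32 = False.
(m_33) alone gives m_33 = True.
(¬m_42) alone gives m_42 = False.
(m_43) alone gives m_43 = True.
That conflicts with the unit clause (¬m_43).
Backtrack on m_22: now try m_22 = False.
(m_23) alone gives m_23 = True.
(¬m_13) alone gives m_13 = False.
(¬m_33) alone gives m_33 = False.
(m_32) alone gives m_32 = True.
(¬m_12) alone gives m_12 = False.
(¬m_42) alone gives m_42 = False.
(m_43) alone gives m_43 = True.
That conflicts with the unit clause (¬m_43).
Either choice for m_22 ends in contradiction.
Either choice for m_11 ends in contradiction.

UNSATISFIABLE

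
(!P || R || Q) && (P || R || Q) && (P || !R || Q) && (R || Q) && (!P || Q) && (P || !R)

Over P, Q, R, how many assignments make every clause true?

There are 2^3 = 8 truth assignments over (P, Q, R).
Check each against the 6 clauses (columns in the order P, Q, R):
  F F F  ✗ fails (P || R || Q)
  F F T  ✗ fails (P || !R || Q)
  F T F  ✓ satisfies all
  F T T  ✗ fails (P || !R)
  T F F  ✗ fails (!P || R || Q)
  T F T  ✗ fails (!P || Q)
  T T F  ✓ satisfies all
  T T T  ✓ satisfies all
3 of the 8 rows are models.

3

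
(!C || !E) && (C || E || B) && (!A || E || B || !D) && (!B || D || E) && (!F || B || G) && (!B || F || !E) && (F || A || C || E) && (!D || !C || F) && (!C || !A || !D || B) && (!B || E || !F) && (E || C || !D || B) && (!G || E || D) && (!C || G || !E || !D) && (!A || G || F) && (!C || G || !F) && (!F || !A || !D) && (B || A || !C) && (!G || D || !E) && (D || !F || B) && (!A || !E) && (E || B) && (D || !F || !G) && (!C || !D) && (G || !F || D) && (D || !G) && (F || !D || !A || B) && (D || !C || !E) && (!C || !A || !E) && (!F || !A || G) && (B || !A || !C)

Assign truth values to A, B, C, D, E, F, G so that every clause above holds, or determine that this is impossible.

Branch on C: set C = false.
Branch on E: set E = true.
The clause (!A) is unit, so A = false.
Branch on B: set B = true.
The clause (F) is unit, so F = true.
Branch on G: set G = false.
The clause (D) is unit, so D = true.
All clauses are satisfied.

A: false,  B: true,  C: false,  D: true,  E: true,  F: true,  G: false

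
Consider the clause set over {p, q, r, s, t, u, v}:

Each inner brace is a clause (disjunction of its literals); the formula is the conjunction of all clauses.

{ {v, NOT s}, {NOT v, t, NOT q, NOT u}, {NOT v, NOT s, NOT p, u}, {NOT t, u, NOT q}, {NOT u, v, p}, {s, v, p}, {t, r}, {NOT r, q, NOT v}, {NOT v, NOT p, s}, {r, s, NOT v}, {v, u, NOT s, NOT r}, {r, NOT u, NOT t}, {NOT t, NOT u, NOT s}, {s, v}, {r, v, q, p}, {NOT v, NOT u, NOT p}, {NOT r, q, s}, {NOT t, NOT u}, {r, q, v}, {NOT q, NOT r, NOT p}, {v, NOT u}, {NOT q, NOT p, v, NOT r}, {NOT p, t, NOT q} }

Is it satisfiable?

Yes

Case v = true:
Case t = false:
Unit clause (r) forces r = true.
Unit clause (q) forces q = true.
Unit clause (NOT u) forces u = false.
Unit clause (NOT p) forces p = false.
No clause remains; s is free.
A satisfying assignment: p: false,  q: true,  r: true,  s: false,  t: false,  u: false,  v: true.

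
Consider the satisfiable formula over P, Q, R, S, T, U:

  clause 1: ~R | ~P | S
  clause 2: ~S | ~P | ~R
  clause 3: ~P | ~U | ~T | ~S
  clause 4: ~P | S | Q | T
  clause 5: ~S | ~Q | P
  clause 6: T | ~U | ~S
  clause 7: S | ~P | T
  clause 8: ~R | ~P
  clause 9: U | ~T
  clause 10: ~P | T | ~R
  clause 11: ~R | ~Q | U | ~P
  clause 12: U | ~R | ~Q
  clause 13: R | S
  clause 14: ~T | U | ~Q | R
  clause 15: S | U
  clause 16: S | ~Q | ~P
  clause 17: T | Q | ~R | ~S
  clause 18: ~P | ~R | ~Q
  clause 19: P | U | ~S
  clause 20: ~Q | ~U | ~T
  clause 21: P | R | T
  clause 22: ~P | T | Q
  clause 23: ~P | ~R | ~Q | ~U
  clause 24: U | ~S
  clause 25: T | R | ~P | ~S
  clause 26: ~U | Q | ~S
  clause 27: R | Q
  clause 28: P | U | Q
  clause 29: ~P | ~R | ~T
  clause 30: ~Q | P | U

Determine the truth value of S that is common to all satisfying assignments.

Suppose S = 1.
From the singleton clause (U), U = 1.
From the singleton clause (T), T = 1.
From the singleton clause (~P), P = 0.
From the singleton clause (~Q), Q = 0.
Now (Q) is unsatisfied and unit — conflict.
So every satisfying assignment has S = False.

False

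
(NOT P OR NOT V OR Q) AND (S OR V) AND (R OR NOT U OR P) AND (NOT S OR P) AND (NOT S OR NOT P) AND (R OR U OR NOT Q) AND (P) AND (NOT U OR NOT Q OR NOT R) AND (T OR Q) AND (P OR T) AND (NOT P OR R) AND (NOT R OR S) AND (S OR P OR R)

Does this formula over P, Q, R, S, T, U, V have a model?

Unit clause (P) forces P = true.
Unit clause (NOT S) forces S = false.
Unit clause (V) forces V = true.
Unit clause (Q) forces Q = true.
Unit clause (R) forces R = true.
Now (NOT R) is unsatisfied and unit — conflict.
No assignment satisfies every clause.

No, unsatisfiable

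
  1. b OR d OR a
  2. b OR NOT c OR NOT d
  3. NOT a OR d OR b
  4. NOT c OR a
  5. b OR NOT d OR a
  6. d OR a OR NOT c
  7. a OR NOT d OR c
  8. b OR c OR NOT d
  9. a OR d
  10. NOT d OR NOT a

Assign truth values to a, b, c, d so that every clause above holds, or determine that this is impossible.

a=true; b=true; c=true; d=false

Case c = true:
Unit clause (a) forces a = true.
Unit clause (NOT d) forces d = false.
Unit clause (b) forces b = true.
Every clause now holds.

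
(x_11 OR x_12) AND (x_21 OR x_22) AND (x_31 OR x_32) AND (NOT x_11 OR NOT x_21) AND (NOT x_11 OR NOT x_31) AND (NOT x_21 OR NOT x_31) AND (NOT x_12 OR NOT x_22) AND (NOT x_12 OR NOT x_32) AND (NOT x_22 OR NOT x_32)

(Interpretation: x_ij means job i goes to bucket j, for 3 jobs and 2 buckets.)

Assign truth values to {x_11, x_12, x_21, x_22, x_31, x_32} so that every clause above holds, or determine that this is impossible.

Try x_11 = true.
The clause (NOT x_21) is unit, so x_21 = false.
The clause (x_22) is unit, so x_22 = true.
The clause (NOT x_31) is unit, so x_31 = false.
The clause (x_32) is unit, so x_32 = true.
That conflicts with the unit clause (NOT x_32).
Backtrack on x_11: now try x_11 = false.
The clause (x_12) is unit, so x_12 = true.
The clause (NOT x_22) is unit, so x_22 = false.
The clause (x_21) is unit, so x_21 = true.
The clause (NOT x_31) is unit, so x_31 = false.
The clause (x_32) is unit, so x_32 = true.
That conflicts with the unit clause (NOT x_32).
Neither x_11 = true nor x_11 = false works.

UNSATISFIABLE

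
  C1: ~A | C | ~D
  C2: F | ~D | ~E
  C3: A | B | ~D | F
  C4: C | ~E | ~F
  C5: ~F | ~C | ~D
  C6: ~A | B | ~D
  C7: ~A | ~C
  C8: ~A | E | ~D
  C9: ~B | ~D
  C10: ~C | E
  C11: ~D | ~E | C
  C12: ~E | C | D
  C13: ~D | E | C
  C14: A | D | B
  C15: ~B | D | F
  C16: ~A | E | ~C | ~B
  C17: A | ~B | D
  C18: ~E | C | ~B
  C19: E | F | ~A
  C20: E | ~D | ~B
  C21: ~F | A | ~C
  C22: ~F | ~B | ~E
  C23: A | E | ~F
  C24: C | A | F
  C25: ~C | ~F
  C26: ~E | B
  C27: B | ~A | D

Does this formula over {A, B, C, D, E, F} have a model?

Suppose A = 1.
(~C) alone gives C = 0.
(~D) alone gives D = 0.
(~E) alone gives E = 0.
(F) alone gives F = 1.
(B) alone gives B = 1.
All clauses are satisfied.
A satisfying assignment: A ↦ 1; B ↦ 1; C ↦ 0; D ↦ 0; E ↦ 0; F ↦ 1.

Yes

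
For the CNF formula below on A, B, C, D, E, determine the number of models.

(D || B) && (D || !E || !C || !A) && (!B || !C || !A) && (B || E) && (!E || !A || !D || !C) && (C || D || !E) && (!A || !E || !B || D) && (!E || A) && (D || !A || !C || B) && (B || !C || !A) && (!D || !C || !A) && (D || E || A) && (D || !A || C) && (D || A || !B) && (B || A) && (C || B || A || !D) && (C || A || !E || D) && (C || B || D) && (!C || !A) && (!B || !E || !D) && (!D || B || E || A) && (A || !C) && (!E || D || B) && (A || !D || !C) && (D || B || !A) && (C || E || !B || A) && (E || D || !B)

2

There are 2^5 = 32 truth assignments over (A, B, C, D, E).
Split on E. With E = true, the clauses containing E are satisfied and !E drops from the rest; 1 of the 2^4 = 16 assignments to the other variables satisfy what remains.
With E = false, by the same count on the reduced clause set, 1 assignment works.
(One model: A=T, B=F, C=F, D=T, E=T.)
Total: 1 + 1 = 2.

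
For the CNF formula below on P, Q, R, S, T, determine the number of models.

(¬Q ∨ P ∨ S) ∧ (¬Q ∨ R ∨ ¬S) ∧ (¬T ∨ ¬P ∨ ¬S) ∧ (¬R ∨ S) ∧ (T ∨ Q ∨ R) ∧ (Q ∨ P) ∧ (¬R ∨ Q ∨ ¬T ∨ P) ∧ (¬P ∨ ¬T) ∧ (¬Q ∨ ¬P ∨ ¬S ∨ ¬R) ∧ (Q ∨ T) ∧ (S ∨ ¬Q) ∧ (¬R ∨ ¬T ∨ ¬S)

1

There are 2^5 = 32 truth assignments over (P, Q, R, S, T).
Split on R. With R = True, the clauses containing R are satisfied and ¬R drops from the rest; 1 of the 2^4 = 16 assignments to the other variables satisfy what remains.
With R = False, by the same count on the reduced clause set, 0 assignments work.
(One model: P=F, Q=T, R=T, S=T, T=F.)
Total: 1 + 0 = 1.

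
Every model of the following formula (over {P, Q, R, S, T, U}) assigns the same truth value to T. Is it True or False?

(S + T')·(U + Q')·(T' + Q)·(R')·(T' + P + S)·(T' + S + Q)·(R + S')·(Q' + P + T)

Suppose T = 1.
Unit clause (S) forces S = 1.
Unit clause (Q) forces Q = 1.
Unit clause (U) forces U = 1.
Unit clause (R') forces R = 0.
Now (R) is unsatisfied and unit — conflict.
So every satisfying assignment has T = False.

False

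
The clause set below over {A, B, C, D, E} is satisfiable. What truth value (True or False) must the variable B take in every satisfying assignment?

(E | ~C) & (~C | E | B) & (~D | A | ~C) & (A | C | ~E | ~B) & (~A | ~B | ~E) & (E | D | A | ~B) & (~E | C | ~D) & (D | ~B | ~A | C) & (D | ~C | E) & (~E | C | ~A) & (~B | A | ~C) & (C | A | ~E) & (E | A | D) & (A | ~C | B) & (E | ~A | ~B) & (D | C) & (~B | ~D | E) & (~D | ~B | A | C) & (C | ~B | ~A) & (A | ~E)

Suppose B = 1.
Try E = 1.
Unit clause (~A) forces A = 0.
That conflicts with the unit clause (A).
Backtrack on E: now try E = 0.
Unit clause (~C) forces C = 0.
Unit clause (~A) forces A = 0.
Unit clause (D) forces D = 1.
That conflicts with the unit clause (~D).
Neither E = 1 nor E = 0 works.
So every satisfying assignment has B = False.

False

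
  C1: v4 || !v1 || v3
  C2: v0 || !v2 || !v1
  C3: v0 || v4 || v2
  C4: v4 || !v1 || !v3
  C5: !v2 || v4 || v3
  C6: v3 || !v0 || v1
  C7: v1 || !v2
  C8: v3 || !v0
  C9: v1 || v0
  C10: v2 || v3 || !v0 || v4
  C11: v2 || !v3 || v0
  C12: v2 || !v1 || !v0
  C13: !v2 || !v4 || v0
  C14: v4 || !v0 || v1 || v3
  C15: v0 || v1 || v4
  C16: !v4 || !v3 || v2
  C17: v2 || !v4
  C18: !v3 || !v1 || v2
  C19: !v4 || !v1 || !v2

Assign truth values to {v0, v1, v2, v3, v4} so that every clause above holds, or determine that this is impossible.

Try v1 = false.
(!v2) alone gives v2 = false.
(v0) alone gives v0 = true.
(v3) alone gives v3 = true.
(!v4) alone gives v4 = false.
Every clause now holds.

v0 ↦ true, v1 ↦ false, v2 ↦ false, v3 ↦ true, v4 ↦ false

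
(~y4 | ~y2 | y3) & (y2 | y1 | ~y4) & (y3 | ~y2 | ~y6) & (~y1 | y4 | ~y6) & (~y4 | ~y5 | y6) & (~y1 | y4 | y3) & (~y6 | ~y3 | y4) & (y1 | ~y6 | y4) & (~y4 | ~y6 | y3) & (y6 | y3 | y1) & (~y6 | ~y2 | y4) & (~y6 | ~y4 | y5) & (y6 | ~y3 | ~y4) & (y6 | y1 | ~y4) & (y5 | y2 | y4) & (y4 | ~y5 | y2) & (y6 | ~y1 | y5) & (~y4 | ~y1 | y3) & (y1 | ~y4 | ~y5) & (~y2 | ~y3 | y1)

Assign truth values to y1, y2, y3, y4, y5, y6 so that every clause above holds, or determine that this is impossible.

y1=1,  y2=1,  y3=1,  y4=0,  y5=1,  y6=0

Try y4 = 0.
Try y1 = 1.
Unit clause (~y6) forces y6 = 0.
Unit clause (y3) forces y3 = 1.
Unit clause (y5) forces y5 = 1.
Unit clause (y2) forces y2 = 1.
All clauses are satisfied.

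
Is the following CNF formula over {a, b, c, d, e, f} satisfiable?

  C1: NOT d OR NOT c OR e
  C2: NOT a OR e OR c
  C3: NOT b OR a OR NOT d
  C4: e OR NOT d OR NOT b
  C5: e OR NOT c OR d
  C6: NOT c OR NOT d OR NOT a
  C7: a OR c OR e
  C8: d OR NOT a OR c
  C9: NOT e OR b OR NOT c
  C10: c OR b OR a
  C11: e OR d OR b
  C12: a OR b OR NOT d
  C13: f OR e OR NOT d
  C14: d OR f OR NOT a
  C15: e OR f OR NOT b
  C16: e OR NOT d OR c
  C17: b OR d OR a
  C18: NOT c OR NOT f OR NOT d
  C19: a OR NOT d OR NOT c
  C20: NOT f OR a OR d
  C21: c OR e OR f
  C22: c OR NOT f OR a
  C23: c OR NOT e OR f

Suppose d = false.
Suppose e = true.
Suppose a = true.
Unit clause (c) forces c = true.
Unit clause (b) forces b = true.
Unit clause (f) forces f = true.
This assignment satisfies each clause.
A satisfying assignment: a ↦ true; b ↦ true; c ↦ true; d ↦ false; e ↦ true; f ↦ true.

Satisfiable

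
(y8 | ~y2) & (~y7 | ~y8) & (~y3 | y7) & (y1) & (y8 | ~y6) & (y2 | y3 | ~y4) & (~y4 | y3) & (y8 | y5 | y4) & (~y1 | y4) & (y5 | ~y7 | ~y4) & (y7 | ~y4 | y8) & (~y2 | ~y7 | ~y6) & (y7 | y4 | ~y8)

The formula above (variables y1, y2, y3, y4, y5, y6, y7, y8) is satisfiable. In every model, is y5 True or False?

True

Suppose y5 = 0.
From the singleton clause (y1), y1 = 1.
From the singleton clause (y4), y4 = 1.
From the singleton clause (y3), y3 = 1.
From the singleton clause (y7), y7 = 1.
Now (~y7) is unsatisfied and unit — conflict.
So every satisfying assignment has y5 = True.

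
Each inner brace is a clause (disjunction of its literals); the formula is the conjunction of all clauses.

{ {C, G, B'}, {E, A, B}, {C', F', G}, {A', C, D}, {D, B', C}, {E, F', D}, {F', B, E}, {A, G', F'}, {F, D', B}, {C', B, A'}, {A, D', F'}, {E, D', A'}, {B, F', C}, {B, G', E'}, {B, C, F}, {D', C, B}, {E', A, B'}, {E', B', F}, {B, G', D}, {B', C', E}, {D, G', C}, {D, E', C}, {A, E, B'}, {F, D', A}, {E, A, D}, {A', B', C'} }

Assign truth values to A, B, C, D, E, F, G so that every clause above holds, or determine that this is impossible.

Branch on C: set C = 1.
Branch on F: set F = 0.
Branch on D: set D = 0.
Branch on B: set B = 0.
(A') alone gives A = 0.
(E) alone gives E = 1.
(G') alone gives G = 0.
Every clause now holds.

A ↦ 0, B ↦ 0, C ↦ 1, D ↦ 0, E ↦ 1, F ↦ 0, G ↦ 0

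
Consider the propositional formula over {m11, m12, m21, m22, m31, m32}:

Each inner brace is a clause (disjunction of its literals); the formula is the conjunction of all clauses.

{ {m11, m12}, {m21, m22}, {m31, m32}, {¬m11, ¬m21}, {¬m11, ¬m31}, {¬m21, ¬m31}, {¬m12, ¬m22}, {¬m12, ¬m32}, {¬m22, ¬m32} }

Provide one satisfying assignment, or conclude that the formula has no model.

Branch on m11: set m11 = True.
The clause (¬m21) is unit, so m21 = False.
The clause (m22) is unit, so m22 = True.
The clause (¬m31) is unit, so m31 = False.
The clause (m32) is unit, so m32 = True.
But (¬m32) is also a unit clause — contradiction.
So m11 must be the other value — set m11 = False.
The clause (m12) is unit, so m12 = True.
The clause (¬m22) is unit, so m22 = False.
The clause (m21) is unit, so m21 = True.
The clause (¬m31) is unit, so m31 = False.
The clause (m32) is unit, so m32 = True.
But (¬m32) is also a unit clause — contradiction.
Neither m11 = True nor m11 = False works.

UNSATISFIABLE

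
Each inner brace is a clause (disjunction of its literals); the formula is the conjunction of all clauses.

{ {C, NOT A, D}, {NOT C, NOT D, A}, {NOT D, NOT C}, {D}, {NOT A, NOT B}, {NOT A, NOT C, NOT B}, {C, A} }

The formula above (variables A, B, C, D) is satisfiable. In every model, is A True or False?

Suppose A = false.
(D) alone gives D = true.
(NOT C) alone gives C = false.
Now (C) is unsatisfied and unit — conflict.
So every satisfying assignment has A = True.

True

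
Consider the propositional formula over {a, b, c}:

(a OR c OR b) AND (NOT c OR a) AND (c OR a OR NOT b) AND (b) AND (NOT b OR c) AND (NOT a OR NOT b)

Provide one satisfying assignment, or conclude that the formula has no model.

The clause (b) is unit, so b = true.
The clause (c) is unit, so c = true.
The clause (a) is unit, so a = true.
But (NOT a) is also a unit clause — contradiction.

UNSATISFIABLE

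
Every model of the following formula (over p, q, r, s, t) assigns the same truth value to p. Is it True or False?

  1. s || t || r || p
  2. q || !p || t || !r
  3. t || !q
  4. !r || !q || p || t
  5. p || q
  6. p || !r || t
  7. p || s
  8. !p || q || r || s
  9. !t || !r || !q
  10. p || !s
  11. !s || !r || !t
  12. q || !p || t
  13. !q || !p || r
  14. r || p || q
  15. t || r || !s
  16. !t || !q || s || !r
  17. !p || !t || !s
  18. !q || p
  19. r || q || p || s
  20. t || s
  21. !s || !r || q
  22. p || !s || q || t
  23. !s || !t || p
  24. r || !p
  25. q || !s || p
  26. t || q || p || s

True

Suppose p = false.
The clause (q) is unit, so q = true.
But (!q) is also a unit clause — contradiction.
So every satisfying assignment has p = True.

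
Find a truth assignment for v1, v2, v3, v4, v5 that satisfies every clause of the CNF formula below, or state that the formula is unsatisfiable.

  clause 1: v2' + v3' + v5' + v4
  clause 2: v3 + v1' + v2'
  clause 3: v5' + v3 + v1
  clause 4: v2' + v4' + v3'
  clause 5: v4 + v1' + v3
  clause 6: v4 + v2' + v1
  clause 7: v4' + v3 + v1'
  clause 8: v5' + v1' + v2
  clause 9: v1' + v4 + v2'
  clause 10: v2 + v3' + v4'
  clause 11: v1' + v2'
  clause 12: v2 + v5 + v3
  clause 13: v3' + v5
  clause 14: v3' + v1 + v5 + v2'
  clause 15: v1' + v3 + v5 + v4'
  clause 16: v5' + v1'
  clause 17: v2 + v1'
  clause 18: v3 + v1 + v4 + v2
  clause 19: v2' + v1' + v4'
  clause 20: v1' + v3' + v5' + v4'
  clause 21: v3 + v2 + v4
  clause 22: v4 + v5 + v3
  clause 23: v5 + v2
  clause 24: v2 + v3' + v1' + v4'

Try v1 = 0.
Try v5 = 1.
(v3) alone gives v3 = 1.
Try v2 = 0.
(v4') alone gives v4 = 0.
Every clause now holds.

v1 ↦ 0; v2 ↦ 0; v3 ↦ 1; v4 ↦ 0; v5 ↦ 1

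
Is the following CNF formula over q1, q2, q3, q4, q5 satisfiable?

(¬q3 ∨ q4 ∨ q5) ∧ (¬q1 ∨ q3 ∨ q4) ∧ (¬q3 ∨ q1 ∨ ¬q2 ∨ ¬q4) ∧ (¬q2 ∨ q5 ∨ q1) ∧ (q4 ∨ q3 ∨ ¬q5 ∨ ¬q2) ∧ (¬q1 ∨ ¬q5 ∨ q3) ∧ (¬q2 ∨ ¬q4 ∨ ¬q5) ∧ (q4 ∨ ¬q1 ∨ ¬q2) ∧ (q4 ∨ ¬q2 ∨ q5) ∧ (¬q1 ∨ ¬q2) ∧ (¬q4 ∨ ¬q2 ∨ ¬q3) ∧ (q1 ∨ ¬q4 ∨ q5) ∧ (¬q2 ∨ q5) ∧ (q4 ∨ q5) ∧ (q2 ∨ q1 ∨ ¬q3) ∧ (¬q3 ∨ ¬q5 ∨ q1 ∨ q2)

Case q1 = True:
From the singleton clause (¬q2), q2 = False.
Case q3 = True:
Case q4 = False:
From the singleton clause (q5), q5 = True.
This assignment satisfies each clause.
A satisfying assignment: q1 ↦ True, q2 ↦ False, q3 ↦ True, q4 ↦ False, q5 ↦ True.

Yes, satisfiable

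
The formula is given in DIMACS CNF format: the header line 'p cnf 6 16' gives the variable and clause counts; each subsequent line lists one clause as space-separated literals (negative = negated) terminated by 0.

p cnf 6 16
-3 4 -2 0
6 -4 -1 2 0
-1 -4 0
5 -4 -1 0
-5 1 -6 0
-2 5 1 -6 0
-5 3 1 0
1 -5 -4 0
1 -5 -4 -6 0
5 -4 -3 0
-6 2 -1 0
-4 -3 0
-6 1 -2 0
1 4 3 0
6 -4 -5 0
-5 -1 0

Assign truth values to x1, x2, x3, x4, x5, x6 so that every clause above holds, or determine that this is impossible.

x1 ↦ False,  x2 ↦ False,  x3 ↦ True,  x4 ↦ False,  x5 ↦ True,  x6 ↦ False

Try x1 = False.
Try x5 = True.
Unit clause (¬x6) forces x6 = False.
Unit clause (x3) forces x3 = True.
Unit clause (¬x4) forces x4 = False.
Unit clause (¬x2) forces x2 = False.
This assignment satisfies each clause.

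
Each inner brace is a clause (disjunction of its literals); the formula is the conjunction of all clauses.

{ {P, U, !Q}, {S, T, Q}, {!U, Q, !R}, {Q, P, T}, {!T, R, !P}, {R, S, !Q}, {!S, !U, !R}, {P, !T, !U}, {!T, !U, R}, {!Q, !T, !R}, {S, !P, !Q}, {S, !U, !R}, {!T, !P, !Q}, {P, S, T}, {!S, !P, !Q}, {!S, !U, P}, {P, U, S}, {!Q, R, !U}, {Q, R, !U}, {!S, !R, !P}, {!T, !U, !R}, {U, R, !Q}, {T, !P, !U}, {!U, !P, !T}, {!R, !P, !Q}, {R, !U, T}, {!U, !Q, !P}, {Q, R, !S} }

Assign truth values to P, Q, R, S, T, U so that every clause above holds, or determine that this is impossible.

P: true; Q: false; R: true; S: false; T: true; U: false

Try P = true.
Try T = true.
From the singleton clause (R), R = true.
From the singleton clause (!Q), Q = false.
From the singleton clause (!U), U = false.
From the singleton clause (!S), S = false.
All clauses are satisfied.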